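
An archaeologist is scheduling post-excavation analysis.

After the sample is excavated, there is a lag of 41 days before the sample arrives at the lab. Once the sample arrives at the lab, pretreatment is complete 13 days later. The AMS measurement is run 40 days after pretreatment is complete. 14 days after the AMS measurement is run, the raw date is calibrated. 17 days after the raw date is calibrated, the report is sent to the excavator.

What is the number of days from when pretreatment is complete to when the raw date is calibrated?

Causal path: pretreatment is complete → the AMS measurement is run → the raw date is calibrated.
Total delay along the path: 40 + 14 = 54 days.

54 days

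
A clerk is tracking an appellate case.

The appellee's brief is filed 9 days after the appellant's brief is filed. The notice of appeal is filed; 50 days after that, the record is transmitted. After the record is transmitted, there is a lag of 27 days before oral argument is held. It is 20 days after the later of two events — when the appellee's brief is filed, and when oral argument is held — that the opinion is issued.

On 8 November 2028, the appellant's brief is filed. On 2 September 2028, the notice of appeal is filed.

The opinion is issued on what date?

The appellant's brief is filed: Nov 8, 2028.
The appellee's brief is filed: Nov 8, 2028 + 9 days = Nov 17, 2028.
The notice of appeal is filed: Sep 2, 2028.
The record is transmitted: Sep 2, 2028 + 50 days = Oct 22, 2028.
Oral argument is held: Oct 22, 2028 + 27 days = Nov 18, 2028.
Both prerequisites met — the appellee's brief is filed (Nov 17, 2028), oral argument is held (Nov 18, 2028); the later is Nov 18, 2028.
The opinion is issued: Nov 18, 2028 + 20 days = Dec 8, 2028.

8 December 2028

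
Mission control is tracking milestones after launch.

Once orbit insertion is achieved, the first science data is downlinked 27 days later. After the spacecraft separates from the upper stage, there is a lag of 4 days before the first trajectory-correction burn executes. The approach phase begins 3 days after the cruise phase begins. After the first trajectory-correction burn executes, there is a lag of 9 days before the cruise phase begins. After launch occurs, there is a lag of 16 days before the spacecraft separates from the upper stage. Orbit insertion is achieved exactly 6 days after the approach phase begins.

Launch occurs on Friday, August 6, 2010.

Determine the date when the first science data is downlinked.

Launch occurs: Aug 6, 2010.
The spacecraft separates from the upper stage: Aug 6, 2010 + 16 days = Aug 22, 2010.
The first trajectory-correction burn executes: Aug 22, 2010 + 4 days = Aug 26, 2010.
The cruise phase begins: Aug 26, 2010 + 9 days = Sep 4, 2010.
The approach phase begins: Sep 4, 2010 + 3 days = Sep 7, 2010.
Orbit insertion is achieved: Sep 7, 2010 + 6 days = Sep 13, 2010.
The first science data is downlinked: Sep 13, 2010 + 27 days = Oct 10, 2010.

Sunday, October 10, 2010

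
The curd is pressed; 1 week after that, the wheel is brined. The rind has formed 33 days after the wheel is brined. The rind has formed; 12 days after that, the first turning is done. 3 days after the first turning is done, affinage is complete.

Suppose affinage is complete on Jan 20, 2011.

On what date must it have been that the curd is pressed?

Affinage is complete: Jan 20, 2011.
The first turning is done: Jan 20, 2011 − 3 days = Jan 17, 2011.
The rind has formed: Jan 17, 2011 − 12 days = Jan 5, 2011.
The wheel is brined: Jan 5, 2011 − 33 days = Dec 3, 2010.
The curd is pressed: Dec 3, 2010 − 1 week = Nov 26, 2010.

Nov 26, 2010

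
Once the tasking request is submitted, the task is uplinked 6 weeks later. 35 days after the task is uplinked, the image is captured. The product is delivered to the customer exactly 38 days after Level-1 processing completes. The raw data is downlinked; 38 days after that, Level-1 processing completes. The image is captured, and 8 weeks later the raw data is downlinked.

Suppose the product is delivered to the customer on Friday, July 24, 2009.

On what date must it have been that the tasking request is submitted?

The product is delivered to the customer: Jul 24, 2009.
Level-1 processing completes: Jul 24, 2009 − 38 days = Jun 16, 2009.
The raw data is downlinked: Jun 16, 2009 − 38 days = May 9, 2009.
The image is captured: May 9, 2009 − 8 weeks = Mar 14, 2009.
The task is uplinked: Mar 14, 2009 − 35 days = Feb 7, 2009.
The tasking request is submitted: Feb 7, 2009 − 6 weeks = Dec 27, 2008.

Saturday, December 27, 2008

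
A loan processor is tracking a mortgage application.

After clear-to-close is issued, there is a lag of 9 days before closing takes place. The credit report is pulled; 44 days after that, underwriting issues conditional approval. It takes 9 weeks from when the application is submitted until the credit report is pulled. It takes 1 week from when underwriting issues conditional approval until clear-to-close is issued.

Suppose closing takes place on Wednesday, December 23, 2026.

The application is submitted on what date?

Saturday, August 22, 2026

Closing takes place: Dec 23, 2026.
Clear-to-close is issued: Dec 23, 2026 − 9 days = Dec 14, 2026.
Underwriting issues conditional approval: Dec 14, 2026 − 1 week = Dec 7, 2026.
The credit report is pulled: Dec 7, 2026 − 44 days = Oct 24, 2026.
The application is submitted: Oct 24, 2026 − 9 weeks = Aug 22, 2026.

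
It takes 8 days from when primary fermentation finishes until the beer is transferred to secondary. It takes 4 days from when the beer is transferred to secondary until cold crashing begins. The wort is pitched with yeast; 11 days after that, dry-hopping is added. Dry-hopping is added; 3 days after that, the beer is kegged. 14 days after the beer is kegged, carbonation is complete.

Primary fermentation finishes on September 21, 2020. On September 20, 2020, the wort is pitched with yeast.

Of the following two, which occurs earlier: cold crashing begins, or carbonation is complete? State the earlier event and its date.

Cold crashing begins — October 3, 2020

Primary fermentation finishes: Sep 21, 2020.
The beer is transferred to secondary: Sep 21, 2020 + 8 days = Sep 29, 2020.
Cold crashing begins: Sep 29, 2020 + 4 days = Oct 3, 2020.
The wort is pitched with yeast: Sep 20, 2020.
Dry-hopping is added: Sep 20, 2020 + 11 days = Oct 1, 2020.
The beer is kegged: Oct 1, 2020 + 3 days = Oct 4, 2020.
Carbonation is complete: Oct 4, 2020 + 14 days = Oct 18, 2020.
Comparing: cold crashing begins on Oct 3, 2020 vs carbonation is complete on Oct 18, 2020. Earlier: cold crashing begins.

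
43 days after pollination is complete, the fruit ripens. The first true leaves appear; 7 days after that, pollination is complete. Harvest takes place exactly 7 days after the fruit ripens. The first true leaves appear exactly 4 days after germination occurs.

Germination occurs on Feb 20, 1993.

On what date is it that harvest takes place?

Germination occurs: Feb 20, 1993.
The first true leaves appear: Feb 20, 1993 + 4 days = Feb 24, 1993.
Pollination is complete: Feb 24, 1993 + 7 days = Mar 3, 1993.
The fruit ripens: Mar 3, 1993 + 43 days = Apr 15, 1993.
Harvest takes place: Apr 15, 1993 + 7 days = Apr 22, 1993.

Apr 22, 1993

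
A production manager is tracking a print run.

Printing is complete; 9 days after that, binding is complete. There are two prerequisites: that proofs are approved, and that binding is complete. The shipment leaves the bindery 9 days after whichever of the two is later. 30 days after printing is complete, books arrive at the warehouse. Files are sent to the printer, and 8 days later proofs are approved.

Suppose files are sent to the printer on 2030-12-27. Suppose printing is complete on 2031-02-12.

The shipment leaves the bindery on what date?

2031-03-02

Files are sent to the printer: Dec 27, 2030.
Proofs are approved: Dec 27, 2030 + 8 days = Jan 4, 2031.
Printing is complete: Feb 12, 2031.
Binding is complete: Feb 12, 2031 + 9 days = Feb 21, 2031.
Both prerequisites met — proofs are approved (Jan 4, 2031), binding is complete (Feb 21, 2031); the later is Feb 21, 2031.
The shipment leaves the bindery: Feb 21, 2031 + 9 days = Mar 2, 2031.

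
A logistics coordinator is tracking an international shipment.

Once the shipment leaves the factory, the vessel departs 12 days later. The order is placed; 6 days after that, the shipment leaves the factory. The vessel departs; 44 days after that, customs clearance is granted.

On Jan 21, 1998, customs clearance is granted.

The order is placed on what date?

Nov 20, 1997

Customs clearance is granted: Jan 21, 1998.
The vessel departs: Jan 21, 1998 − 44 days = Dec 8, 1997.
The shipment leaves the factory: Dec 8, 1997 − 12 days = Nov 26, 1997.
The order is placed: Nov 26, 1997 − 6 days = Nov 20, 1997.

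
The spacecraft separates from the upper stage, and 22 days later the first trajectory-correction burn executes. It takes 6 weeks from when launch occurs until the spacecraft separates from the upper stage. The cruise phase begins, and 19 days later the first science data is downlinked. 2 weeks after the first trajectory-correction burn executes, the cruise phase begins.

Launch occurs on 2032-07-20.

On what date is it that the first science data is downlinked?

2032-10-25

Launch occurs: Jul 20, 2032.
The spacecraft separates from the upper stage: Jul 20, 2032 + 6 weeks = Aug 31, 2032.
The first trajectory-correction burn executes: Aug 31, 2032 + 22 days = Sep 22, 2032.
The cruise phase begins: Sep 22, 2032 + 2 weeks = Oct 6, 2032.
The first science data is downlinked: Oct 6, 2032 + 19 days = Oct 25, 2032.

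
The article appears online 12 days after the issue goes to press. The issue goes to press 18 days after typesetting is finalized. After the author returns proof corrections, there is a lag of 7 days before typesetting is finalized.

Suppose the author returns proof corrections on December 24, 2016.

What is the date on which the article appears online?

January 30, 2017

The author returns proof corrections: Dec 24, 2016.
Typesetting is finalized: Dec 24, 2016 + 7 days = Dec 31, 2016.
The issue goes to press: Dec 31, 2016 + 18 days = Jan 18, 2017.
The article appears online: Jan 18, 2017 + 12 days = Jan 30, 2017.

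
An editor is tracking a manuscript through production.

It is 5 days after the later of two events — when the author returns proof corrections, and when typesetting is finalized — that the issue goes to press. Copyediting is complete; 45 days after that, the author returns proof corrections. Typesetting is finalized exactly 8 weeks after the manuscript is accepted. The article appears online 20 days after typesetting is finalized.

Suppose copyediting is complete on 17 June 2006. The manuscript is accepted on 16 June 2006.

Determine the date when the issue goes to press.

16 August 2006

Copyediting is complete: Jun 17, 2006.
The author returns proof corrections: Jun 17, 2006 + 45 days = Aug 1, 2006.
The manuscript is accepted: Jun 16, 2006.
Typesetting is finalized: Jun 16, 2006 + 8 weeks = Aug 11, 2006.
Both prerequisites met — the author returns proof corrections (Aug 1, 2006), typesetting is finalized (Aug 11, 2006); the later is Aug 11, 2006.
The issue goes to press: Aug 11, 2006 + 5 days = Aug 16, 2006.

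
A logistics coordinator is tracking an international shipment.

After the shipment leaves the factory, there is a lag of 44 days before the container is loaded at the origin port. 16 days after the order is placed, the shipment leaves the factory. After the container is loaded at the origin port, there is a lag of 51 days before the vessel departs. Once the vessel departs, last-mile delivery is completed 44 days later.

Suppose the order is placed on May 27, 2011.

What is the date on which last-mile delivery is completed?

October 29, 2011

The order is placed: May 27, 2011.
The shipment leaves the factory: May 27, 2011 + 16 days = Jun 12, 2011.
The container is loaded at the origin port: Jun 12, 2011 + 44 days = Jul 26, 2011.
The vessel departs: Jul 26, 2011 + 51 days = Sep 15, 2011.
Last-mile delivery is completed: Sep 15, 2011 + 44 days = Oct 29, 2011.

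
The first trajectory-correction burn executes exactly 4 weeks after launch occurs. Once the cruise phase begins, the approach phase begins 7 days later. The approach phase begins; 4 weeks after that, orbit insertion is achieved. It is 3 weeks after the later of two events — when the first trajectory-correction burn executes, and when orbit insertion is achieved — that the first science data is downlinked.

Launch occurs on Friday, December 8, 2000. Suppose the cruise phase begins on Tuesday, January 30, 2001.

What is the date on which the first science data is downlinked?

Launch occurs: Dec 8, 2000.
The first trajectory-correction burn executes: Dec 8, 2000 + 4 weeks = Jan 5, 2001.
The cruise phase begins: Jan 30, 2001.
The approach phase begins: Jan 30, 2001 + 7 days = Feb 6, 2001.
Orbit insertion is achieved: Feb 6, 2001 + 4 weeks = Mar 6, 2001.
Both prerequisites met — the first trajectory-correction burn executes (Jan 5, 2001), orbit insertion is achieved (Mar 6, 2001); the later is Mar 6, 2001.
The first science data is downlinked: Mar 6, 2001 + 3 weeks = Mar 27, 2001.

Tuesday, March 27, 2001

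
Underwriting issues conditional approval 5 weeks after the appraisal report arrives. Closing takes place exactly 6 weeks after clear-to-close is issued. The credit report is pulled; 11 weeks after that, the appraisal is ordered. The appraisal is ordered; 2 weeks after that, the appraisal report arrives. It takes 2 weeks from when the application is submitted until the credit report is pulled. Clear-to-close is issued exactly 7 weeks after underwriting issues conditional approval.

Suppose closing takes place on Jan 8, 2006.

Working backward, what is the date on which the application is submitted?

May 22, 2005

Closing takes place: Jan 8, 2006.
Clear-to-close is issued: Jan 8, 2006 − 6 weeks = Nov 27, 2005.
Underwriting issues conditional approval: Nov 27, 2005 − 7 weeks = Oct 9, 2005.
The appraisal report arrives: Oct 9, 2005 − 5 weeks = Sep 4, 2005.
The appraisal is ordered: Sep 4, 2005 − 2 weeks = Aug 21, 2005.
The credit report is pulled: Aug 21, 2005 − 11 weeks = Jun 5, 2005.
The application is submitted: Jun 5, 2005 − 2 weeks = May 22, 2005.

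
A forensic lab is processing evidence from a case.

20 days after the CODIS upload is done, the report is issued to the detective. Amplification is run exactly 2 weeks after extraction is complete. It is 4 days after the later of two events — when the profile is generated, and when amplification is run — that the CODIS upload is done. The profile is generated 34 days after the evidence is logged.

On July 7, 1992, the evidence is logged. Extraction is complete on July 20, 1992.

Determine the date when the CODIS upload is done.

August 14, 1992

The evidence is logged: Jul 7, 1992.
The profile is generated: Jul 7, 1992 + 34 days = Aug 10, 1992.
Extraction is complete: Jul 20, 1992.
Amplification is run: Jul 20, 1992 + 2 weeks = Aug 3, 1992.
Both prerequisites met — the profile is generated (Aug 10, 1992), amplification is run (Aug 3, 1992); the later is Aug 10, 1992.
The CODIS upload is done: Aug 10, 1992 + 4 days = Aug 14, 1992.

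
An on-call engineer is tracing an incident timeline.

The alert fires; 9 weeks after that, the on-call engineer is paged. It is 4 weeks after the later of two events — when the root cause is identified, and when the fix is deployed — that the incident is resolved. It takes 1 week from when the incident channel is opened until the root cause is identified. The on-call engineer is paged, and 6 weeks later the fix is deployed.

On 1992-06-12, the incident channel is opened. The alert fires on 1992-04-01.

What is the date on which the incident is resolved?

The incident channel is opened: Jun 12, 1992.
The root cause is identified: Jun 12, 1992 + 1 week = Jun 19, 1992.
The alert fires: Apr 1, 1992.
The on-call engineer is paged: Apr 1, 1992 + 9 weeks = Jun 3, 1992.
The fix is deployed: Jun 3, 1992 + 6 weeks = Jul 15, 1992.
Both prerequisites met — the root cause is identified (Jun 19, 1992), the fix is deployed (Jul 15, 1992); the later is Jul 15, 1992.
The incident is resolved: Jul 15, 1992 + 4 weeks = Aug 12, 1992.

1992-08-12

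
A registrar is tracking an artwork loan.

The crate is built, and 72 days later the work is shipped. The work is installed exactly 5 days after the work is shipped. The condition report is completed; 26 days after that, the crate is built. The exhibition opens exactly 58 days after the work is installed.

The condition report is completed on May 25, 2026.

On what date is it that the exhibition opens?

November 2, 2026

The condition report is completed: May 25, 2026.
The crate is built: May 25, 2026 + 26 days = Jun 20, 2026.
The work is shipped: Jun 20, 2026 + 72 days = Aug 31, 2026.
The work is installed: Aug 31, 2026 + 5 days = Sep 5, 2026.
The exhibition opens: Sep 5, 2026 + 58 days = Nov 2, 2026.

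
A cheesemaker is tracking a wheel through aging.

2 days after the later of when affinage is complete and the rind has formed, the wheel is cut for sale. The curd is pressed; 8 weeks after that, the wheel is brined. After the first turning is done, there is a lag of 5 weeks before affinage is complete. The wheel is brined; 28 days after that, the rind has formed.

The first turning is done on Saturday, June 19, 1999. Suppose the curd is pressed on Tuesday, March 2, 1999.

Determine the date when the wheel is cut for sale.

The first turning is done: Jun 19, 1999.
Affinage is complete: Jun 19, 1999 + 5 weeks = Jul 24, 1999.
The curd is pressed: Mar 2, 1999.
The wheel is brined: Mar 2, 1999 + 8 weeks = Apr 27, 1999.
The rind has formed: Apr 27, 1999 + 28 days = May 25, 1999.
Both prerequisites met — affinage is complete (Jul 24, 1999), the rind has formed (May 25, 1999); the later is Jul 24, 1999.
The wheel is cut for sale: Jul 24, 1999 + 2 days = Jul 26, 1999.

Monday, July 26, 1999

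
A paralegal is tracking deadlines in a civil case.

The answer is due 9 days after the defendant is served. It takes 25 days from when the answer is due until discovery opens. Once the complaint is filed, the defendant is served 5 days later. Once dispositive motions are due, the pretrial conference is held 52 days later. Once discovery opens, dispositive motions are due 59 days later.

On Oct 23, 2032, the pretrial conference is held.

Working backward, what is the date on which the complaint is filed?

The pretrial conference is held: Oct 23, 2032.
Dispositive motions are due: Oct 23, 2032 − 52 days = Sep 1, 2032.
Discovery opens: Sep 1, 2032 − 59 days = Jul 4, 2032.
The answer is due: Jul 4, 2032 − 25 days = Jun 9, 2032.
The defendant is served: Jun 9, 2032 − 9 days = May 31, 2032.
The complaint is filed: May 31, 2032 − 5 days = May 26, 2032.

May 26, 2032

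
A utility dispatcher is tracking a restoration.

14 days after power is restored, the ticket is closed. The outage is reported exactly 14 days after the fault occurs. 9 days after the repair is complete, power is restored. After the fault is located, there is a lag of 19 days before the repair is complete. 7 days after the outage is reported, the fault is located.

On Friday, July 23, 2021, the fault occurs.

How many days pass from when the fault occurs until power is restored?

49 days

Causal path: the fault occurs → the outage is reported → the fault is located → the repair is complete → power is restored.
Total delay along the path: 14 + 7 + 19 + 9 = 49 days.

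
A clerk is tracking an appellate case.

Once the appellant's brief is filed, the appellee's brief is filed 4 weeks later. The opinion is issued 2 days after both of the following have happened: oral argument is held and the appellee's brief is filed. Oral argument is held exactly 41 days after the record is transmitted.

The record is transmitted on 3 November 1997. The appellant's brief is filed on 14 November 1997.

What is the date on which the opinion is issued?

16 December 1997

The record is transmitted: Nov 3, 1997.
Oral argument is held: Nov 3, 1997 + 41 days = Dec 14, 1997.
The appellant's brief is filed: Nov 14, 1997.
The appellee's brief is filed: Nov 14, 1997 + 4 weeks = Dec 12, 1997.
Both prerequisites met — oral argument is held (Dec 14, 1997), the appellee's brief is filed (Dec 12, 1997); the later is Dec 14, 1997.
The opinion is issued: Dec 14, 1997 + 2 days = Dec 16, 1997.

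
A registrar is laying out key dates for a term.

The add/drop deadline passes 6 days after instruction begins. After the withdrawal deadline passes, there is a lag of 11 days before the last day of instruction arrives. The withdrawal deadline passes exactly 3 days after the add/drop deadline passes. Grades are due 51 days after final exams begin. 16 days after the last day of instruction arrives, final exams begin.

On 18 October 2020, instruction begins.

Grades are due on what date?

Instruction begins: Oct 18, 2020.
The add/drop deadline passes: Oct 18, 2020 + 6 days = Oct 24, 2020.
The withdrawal deadline passes: Oct 24, 2020 + 3 days = Oct 27, 2020.
The last day of instruction arrives: Oct 27, 2020 + 11 days = Nov 7, 2020.
Final exams begin: Nov 7, 2020 + 16 days = Nov 23, 2020.
Grades are due: Nov 23, 2020 + 51 days = Jan 13, 2021.

13 January 2021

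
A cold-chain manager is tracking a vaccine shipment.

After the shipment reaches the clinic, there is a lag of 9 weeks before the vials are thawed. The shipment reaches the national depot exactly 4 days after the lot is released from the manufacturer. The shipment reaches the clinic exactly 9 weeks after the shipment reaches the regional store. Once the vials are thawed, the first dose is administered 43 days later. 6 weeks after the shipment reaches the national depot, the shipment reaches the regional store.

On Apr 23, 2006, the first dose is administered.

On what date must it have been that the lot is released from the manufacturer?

Sep 20, 2005

The first dose is administered: Apr 23, 2006.
The vials are thawed: Apr 23, 2006 − 43 days = Mar 11, 2006.
The shipment reaches the clinic: Mar 11, 2006 − 9 weeks = Jan 7, 2006.
The shipment reaches the regional store: Jan 7, 2006 − 9 weeks = Nov 5, 2005.
The shipment reaches the national depot: Nov 5, 2005 − 6 weeks = Sep 24, 2005.
The lot is released from the manufacturer: Sep 24, 2005 − 4 days = Sep 20, 2005.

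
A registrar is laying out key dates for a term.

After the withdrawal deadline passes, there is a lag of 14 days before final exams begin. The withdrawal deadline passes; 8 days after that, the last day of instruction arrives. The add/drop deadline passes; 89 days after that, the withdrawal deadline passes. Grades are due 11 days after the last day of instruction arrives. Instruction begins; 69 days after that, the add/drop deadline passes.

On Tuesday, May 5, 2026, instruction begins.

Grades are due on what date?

Instruction begins: May 5, 2026.
The add/drop deadline passes: May 5, 2026 + 69 days = Jul 13, 2026.
The withdrawal deadline passes: Jul 13, 2026 + 89 days = Oct 10, 2026.
The last day of instruction arrives: Oct 10, 2026 + 8 days = Oct 18, 2026.
Grades are due: Oct 18, 2026 + 11 days = Oct 29, 2026.

Thursday, October 29, 2026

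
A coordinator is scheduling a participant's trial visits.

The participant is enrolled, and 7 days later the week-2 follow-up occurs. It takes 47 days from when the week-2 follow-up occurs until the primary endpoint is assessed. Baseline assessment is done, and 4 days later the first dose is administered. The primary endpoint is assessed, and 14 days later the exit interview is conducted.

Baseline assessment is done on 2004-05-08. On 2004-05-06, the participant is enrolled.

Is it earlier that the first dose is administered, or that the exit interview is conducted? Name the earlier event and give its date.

Baseline assessment is done: May 8, 2004.
The first dose is administered: May 8, 2004 + 4 days = May 12, 2004.
The participant is enrolled: May 6, 2004.
The week-2 follow-up occurs: May 6, 2004 + 7 days = May 13, 2004.
The primary endpoint is assessed: May 13, 2004 + 47 days = Jun 29, 2004.
The exit interview is conducted: Jun 29, 2004 + 14 days = Jul 13, 2004.
Comparing: the first dose is administered on May 12, 2004 vs the exit interview is conducted on Jul 13, 2004. Earlier: the first dose is administered.

The first dose is administered — 2004-05-12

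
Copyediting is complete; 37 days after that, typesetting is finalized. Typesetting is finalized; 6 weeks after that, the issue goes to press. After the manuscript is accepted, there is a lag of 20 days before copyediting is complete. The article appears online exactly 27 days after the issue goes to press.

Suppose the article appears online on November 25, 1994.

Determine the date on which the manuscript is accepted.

July 22, 1994

The article appears online: Nov 25, 1994.
The issue goes to press: Nov 25, 1994 − 27 days = Oct 29, 1994.
Typesetting is finalized: Oct 29, 1994 − 6 weeks = Sep 17, 1994.
Copyediting is complete: Sep 17, 1994 − 37 days = Aug 11, 1994.
The manuscript is accepted: Aug 11, 1994 − 20 days = Jul 22, 1994.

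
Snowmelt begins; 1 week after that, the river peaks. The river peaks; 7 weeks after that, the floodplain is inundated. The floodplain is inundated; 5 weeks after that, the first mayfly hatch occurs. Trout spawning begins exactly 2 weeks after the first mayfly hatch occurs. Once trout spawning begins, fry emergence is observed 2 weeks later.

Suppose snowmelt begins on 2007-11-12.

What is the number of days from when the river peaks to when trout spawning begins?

Causal path: the river peaks → the floodplain is inundated → the first mayfly hatch occurs → trout spawning begins.
Total delay along the path: 7 + 5 + 2 weeks = 14 weeks = 98 days.

98 days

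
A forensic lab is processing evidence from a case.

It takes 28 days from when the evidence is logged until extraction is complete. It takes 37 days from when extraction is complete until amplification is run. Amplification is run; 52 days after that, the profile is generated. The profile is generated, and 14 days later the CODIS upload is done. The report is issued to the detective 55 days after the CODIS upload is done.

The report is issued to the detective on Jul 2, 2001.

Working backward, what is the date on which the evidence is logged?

The report is issued to the detective: Jul 2, 2001.
The CODIS upload is done: Jul 2, 2001 − 55 days = May 8, 2001.
The profile is generated: May 8, 2001 − 14 days = Apr 24, 2001.
Amplification is run: Apr 24, 2001 − 52 days = Mar 3, 2001.
Extraction is complete: Mar 3, 2001 − 37 days = Jan 25, 2001.
The evidence is logged: Jan 25, 2001 − 28 days = Dec 28, 2000.

Dec 28, 2000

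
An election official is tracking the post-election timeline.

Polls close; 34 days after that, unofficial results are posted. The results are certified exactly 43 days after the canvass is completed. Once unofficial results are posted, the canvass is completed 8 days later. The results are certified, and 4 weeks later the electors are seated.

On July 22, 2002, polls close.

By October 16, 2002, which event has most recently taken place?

The results are certified

Polls close: Jul 22, 2002.
Unofficial results are posted: Jul 22, 2002 + 34 days = Aug 25, 2002.
The canvass is completed: Aug 25, 2002 + 8 days = Sep 2, 2002.
The results are certified: Sep 2, 2002 + 43 days = Oct 15, 2002.
The electors are seated: Oct 15, 2002 + 4 weeks = Nov 12, 2002.
Oct 16, 2002 falls between when the results are certified (Oct 15, 2002) and when the electors are seated (Nov 12, 2002).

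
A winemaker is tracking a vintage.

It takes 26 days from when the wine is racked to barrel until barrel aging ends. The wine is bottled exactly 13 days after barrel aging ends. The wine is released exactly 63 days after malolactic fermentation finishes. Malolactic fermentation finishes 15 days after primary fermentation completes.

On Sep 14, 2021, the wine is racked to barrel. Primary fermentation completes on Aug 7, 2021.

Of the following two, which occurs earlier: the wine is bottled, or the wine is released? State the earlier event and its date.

The wine is bottled — Oct 23, 2021

The wine is racked to barrel: Sep 14, 2021.
Barrel aging ends: Sep 14, 2021 + 26 days = Oct 10, 2021.
The wine is bottled: Oct 10, 2021 + 13 days = Oct 23, 2021.
Primary fermentation completes: Aug 7, 2021.
Malolactic fermentation finishes: Aug 7, 2021 + 15 days = Aug 22, 2021.
The wine is released: Aug 22, 2021 + 63 days = Oct 24, 2021.
Comparing: the wine is bottled on Oct 23, 2021 vs the wine is released on Oct 24, 2021. Earlier: the wine is bottled.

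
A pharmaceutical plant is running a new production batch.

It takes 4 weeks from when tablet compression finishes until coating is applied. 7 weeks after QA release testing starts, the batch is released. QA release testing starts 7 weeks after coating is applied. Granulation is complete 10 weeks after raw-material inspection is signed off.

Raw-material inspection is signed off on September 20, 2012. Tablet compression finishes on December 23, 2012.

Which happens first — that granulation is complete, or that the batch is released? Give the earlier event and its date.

Raw-material inspection is signed off: Sep 20, 2012.
Granulation is complete: Sep 20, 2012 + 10 weeks = Nov 29, 2012.
Tablet compression finishes: Dec 23, 2012.
Coating is applied: Dec 23, 2012 + 4 weeks = Jan 20, 2013.
QA release testing starts: Jan 20, 2013 + 7 weeks = Mar 10, 2013.
The batch is released: Mar 10, 2013 + 7 weeks = Apr 28, 2013.
Comparing: granulation is complete on Nov 29, 2012 vs the batch is released on Apr 28, 2013. Earlier: granulation is complete.

Granulation is complete — November 29, 2012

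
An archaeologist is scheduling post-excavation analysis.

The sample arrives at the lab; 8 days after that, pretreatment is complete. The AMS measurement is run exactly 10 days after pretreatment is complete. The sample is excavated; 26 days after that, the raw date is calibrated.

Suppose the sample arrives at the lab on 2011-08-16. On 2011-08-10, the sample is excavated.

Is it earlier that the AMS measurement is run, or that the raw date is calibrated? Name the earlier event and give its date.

The sample arrives at the lab: Aug 16, 2011.
Pretreatment is complete: Aug 16, 2011 + 8 days = Aug 24, 2011.
The AMS measurement is run: Aug 24, 2011 + 10 days = Sep 3, 2011.
The sample is excavated: Aug 10, 2011.
The raw date is calibrated: Aug 10, 2011 + 26 days = Sep 5, 2011.
Comparing: the AMS measurement is run on Sep 3, 2011 vs the raw date is calibrated on Sep 5, 2011. Earlier: the AMS measurement is run.

The AMS measurement is run — 2011-09-03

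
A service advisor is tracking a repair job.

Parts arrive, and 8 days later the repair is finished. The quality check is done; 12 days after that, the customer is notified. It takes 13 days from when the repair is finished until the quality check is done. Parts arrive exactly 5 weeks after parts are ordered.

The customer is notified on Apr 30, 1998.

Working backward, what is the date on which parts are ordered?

The customer is notified: Apr 30, 1998.
The quality check is done: Apr 30, 1998 − 12 days = Apr 18, 1998.
The repair is finished: Apr 18, 1998 − 13 days = Apr 5, 1998.
Parts arrive: Apr 5, 1998 − 8 days = Mar 28, 1998.
Parts are ordered: Mar 28, 1998 − 5 weeks = Feb 21, 1998.

Feb 21, 1998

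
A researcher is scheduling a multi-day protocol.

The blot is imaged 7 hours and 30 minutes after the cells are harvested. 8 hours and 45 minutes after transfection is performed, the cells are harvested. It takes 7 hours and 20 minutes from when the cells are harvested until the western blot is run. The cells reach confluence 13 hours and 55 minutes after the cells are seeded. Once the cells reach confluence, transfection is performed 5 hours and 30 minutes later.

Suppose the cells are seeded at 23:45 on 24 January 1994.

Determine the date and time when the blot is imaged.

11:25 on 26 January 1994

The cells are seeded: 23:45 Jan 24, 1994.
The cells reach confluence: 23:45 Jan 24, 1994 + 13h55m = 13:40 Jan 25, 1994.
Transfection is performed: 13:40 Jan 25, 1994 + 5h30m = 19:10 Jan 25, 1994.
The cells are harvested: 19:10 Jan 25, 1994 + 8h45m = 03:55 Jan 26, 1994.
The blot is imaged: 03:55 Jan 26, 1994 + 7h30m = 11:25 Jan 26, 1994.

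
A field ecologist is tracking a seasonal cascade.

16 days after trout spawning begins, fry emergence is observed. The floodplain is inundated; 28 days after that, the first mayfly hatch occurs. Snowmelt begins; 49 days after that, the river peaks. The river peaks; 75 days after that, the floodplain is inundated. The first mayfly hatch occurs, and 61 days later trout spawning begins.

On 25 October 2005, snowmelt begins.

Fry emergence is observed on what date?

11 June 2006

Snowmelt begins: Oct 25, 2005.
The river peaks: Oct 25, 2005 + 49 days = Dec 13, 2005.
The floodplain is inundated: Dec 13, 2005 + 75 days = Feb 26, 2006.
The first mayfly hatch occurs: Feb 26, 2006 + 28 days = Mar 26, 2006.
Trout spawning begins: Mar 26, 2006 + 61 days = May 26, 2006.
Fry emergence is observed: May 26, 2006 + 16 days = Jun 11, 2006.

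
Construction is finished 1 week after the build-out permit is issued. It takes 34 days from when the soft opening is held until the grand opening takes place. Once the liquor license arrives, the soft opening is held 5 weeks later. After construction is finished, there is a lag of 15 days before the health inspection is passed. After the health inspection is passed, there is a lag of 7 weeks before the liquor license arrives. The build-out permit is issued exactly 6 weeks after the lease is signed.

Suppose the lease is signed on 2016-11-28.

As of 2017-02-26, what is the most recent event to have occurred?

The health inspection is passed

The lease is signed: Nov 28, 2016.
The build-out permit is issued: Nov 28, 2016 + 6 weeks = Jan 9, 2017.
Construction is finished: Jan 9, 2017 + 1 week = Jan 16, 2017.
The health inspection is passed: Jan 16, 2017 + 15 days = Jan 31, 2017.
The liquor license arrives: Jan 31, 2017 + 7 weeks = Mar 21, 2017.
The soft opening is held: Mar 21, 2017 + 5 weeks = Apr 25, 2017.
The grand opening takes place: Apr 25, 2017 + 34 days = May 29, 2017.
Feb 26, 2017 falls between when the health inspection is passed (Jan 31, 2017) and when the liquor license arrives (Mar 21, 2017).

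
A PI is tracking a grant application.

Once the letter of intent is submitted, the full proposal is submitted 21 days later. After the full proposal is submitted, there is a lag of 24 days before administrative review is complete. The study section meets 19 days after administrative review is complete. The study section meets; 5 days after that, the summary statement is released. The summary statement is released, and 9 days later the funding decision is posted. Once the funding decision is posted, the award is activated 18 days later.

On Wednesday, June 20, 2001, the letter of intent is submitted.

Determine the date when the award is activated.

Monday, September 24, 2001

The letter of intent is submitted: Jun 20, 2001.
The full proposal is submitted: Jun 20, 2001 + 21 days = Jul 11, 2001.
Administrative review is complete: Jul 11, 2001 + 24 days = Aug 4, 2001.
The study section meets: Aug 4, 2001 + 19 days = Aug 23, 2001.
The summary statement is released: Aug 23, 2001 + 5 days = Aug 28, 2001.
The funding decision is posted: Aug 28, 2001 + 9 days = Sep 6, 2001.
The award is activated: Sep 6, 2001 + 18 days = Sep 24, 2001.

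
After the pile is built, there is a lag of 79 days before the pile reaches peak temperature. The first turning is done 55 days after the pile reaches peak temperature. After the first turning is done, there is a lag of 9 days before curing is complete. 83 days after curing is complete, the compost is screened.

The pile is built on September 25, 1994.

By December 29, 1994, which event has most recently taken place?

The pile is built: Sep 25, 1994.
The pile reaches peak temperature: Sep 25, 1994 + 79 days = Dec 13, 1994.
The first turning is done: Dec 13, 1994 + 55 days = Feb 6, 1995.
Curing is complete: Feb 6, 1995 + 9 days = Feb 15, 1995.
The compost is screened: Feb 15, 1995 + 83 days = May 9, 1995.
Dec 29, 1994 falls between when the pile reaches peak temperature (Dec 13, 1994) and when the first turning is done (Feb 6, 1995).

The pile reaches peak temperature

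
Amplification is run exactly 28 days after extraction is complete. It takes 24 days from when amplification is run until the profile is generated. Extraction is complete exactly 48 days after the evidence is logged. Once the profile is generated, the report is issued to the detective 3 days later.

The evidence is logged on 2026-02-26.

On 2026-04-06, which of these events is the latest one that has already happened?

The evidence is logged: Feb 26, 2026.
Extraction is complete: Feb 26, 2026 + 48 days = Apr 15, 2026.
Amplification is run: Apr 15, 2026 + 28 days = May 13, 2026.
The profile is generated: May 13, 2026 + 24 days = Jun 6, 2026.
The report is issued to the detective: Jun 6, 2026 + 3 days = Jun 9, 2026.
Apr 6, 2026 falls between when the evidence is logged (Feb 26, 2026) and when extraction is complete (Apr 15, 2026).

The evidence is logged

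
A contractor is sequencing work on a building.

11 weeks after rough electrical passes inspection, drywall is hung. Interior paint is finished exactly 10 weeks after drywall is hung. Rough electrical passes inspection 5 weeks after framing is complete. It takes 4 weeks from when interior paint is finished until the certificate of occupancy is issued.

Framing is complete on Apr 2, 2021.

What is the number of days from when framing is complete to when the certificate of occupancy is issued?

Causal path: framing is complete → rough electrical passes inspection → drywall is hung → interior paint is finished → the certificate of occupancy is issued.
Total delay along the path: 5 + 11 + 10 + 4 weeks = 30 weeks = 210 days.

210 days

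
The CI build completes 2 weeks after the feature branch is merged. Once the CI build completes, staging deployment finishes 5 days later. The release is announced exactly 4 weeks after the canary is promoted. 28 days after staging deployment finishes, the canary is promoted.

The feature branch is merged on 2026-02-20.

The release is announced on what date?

2026-05-06

The feature branch is merged: Feb 20, 2026.
The CI build completes: Feb 20, 2026 + 2 weeks = Mar 6, 2026.
Staging deployment finishes: Mar 6, 2026 + 5 days = Mar 11, 2026.
The canary is promoted: Mar 11, 2026 + 28 days = Apr 8, 2026.
The release is announced: Apr 8, 2026 + 4 weeks = May 6, 2026.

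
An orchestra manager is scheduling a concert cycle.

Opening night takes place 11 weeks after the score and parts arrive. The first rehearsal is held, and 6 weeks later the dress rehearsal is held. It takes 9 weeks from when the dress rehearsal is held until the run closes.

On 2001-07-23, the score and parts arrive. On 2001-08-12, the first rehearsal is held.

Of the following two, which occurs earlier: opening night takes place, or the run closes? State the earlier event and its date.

The score and parts arrive: Jul 23, 2001.
Opening night takes place: Jul 23, 2001 + 11 weeks = Oct 8, 2001.
The first rehearsal is held: Aug 12, 2001.
The dress rehearsal is held: Aug 12, 2001 + 6 weeks = Sep 23, 2001.
The run closes: Sep 23, 2001 + 9 weeks = Nov 25, 2001.
Comparing: opening night takes place on Oct 8, 2001 vs the run closes on Nov 25, 2001. Earlier: opening night takes place.

Opening night takes place — 2001-10-08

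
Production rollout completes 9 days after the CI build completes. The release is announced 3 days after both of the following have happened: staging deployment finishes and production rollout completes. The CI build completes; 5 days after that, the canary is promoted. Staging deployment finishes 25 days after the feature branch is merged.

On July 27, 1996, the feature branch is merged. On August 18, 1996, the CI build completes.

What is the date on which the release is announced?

August 30, 1996

The feature branch is merged: Jul 27, 1996.
Staging deployment finishes: Jul 27, 1996 + 25 days = Aug 21, 1996.
The CI build completes: Aug 18, 1996.
Production rollout completes: Aug 18, 1996 + 9 days = Aug 27, 1996.
Both prerequisites met — staging deployment finishes (Aug 21, 1996), production rollout completes (Aug 27, 1996); the later is Aug 27, 1996.
The release is announced: Aug 27, 1996 + 3 days = Aug 30, 1996.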